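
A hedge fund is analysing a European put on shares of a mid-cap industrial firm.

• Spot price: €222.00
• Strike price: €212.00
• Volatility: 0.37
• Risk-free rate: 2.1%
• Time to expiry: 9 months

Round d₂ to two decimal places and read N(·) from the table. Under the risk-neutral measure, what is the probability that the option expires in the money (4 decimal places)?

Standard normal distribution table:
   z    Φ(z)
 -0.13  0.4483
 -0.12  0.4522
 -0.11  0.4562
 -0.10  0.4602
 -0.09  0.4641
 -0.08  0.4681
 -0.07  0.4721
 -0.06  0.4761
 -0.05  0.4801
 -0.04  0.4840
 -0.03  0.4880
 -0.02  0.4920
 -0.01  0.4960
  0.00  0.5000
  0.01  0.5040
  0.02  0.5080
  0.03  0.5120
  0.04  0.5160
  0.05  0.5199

σ√T = 0.37 × 0.8660 = 0.3204
d₁ = [ln(222/212) + (0.021 + 0.37²/2)·0.75] / 0.3204 = [0.0461 + 0.0671] / 0.3204 = 0.3532 ≈ 0.35
d₂ = d₁ − σ√T = 0.3532 − 0.3204 = 0.0328 ≈ 0.03
Pr(exercise) under Q = N(−d₂) = N(-0.03) = 0.4880

0.4880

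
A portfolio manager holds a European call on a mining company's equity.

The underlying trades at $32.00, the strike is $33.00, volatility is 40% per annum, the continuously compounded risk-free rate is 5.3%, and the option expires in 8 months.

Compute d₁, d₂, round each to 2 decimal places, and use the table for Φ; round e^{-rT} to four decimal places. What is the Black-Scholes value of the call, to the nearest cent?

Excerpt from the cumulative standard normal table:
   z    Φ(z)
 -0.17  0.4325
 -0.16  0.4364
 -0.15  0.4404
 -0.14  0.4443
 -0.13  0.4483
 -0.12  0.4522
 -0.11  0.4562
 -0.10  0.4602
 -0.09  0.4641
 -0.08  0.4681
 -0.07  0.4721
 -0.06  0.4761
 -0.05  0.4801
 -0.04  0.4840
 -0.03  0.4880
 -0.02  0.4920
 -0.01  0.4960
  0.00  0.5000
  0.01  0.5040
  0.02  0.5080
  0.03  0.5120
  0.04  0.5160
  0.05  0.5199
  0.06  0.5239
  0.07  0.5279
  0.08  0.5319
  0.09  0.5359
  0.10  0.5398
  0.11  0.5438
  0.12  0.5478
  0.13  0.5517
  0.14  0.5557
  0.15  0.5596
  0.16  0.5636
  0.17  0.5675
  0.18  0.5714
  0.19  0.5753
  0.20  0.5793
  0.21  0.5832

$4.26

σ√T = 0.4·√0.6667 = 0.3266
ln(S/K) + (r + σ²/2)T = ln(32/33) + (0.053 + 0.4²/2)·0.6667 = -0.0308 + 0.0887 = 0.0579
d₁ = 0.0579 / 0.3266 = 0.1773 ≈ 0.18
d₂ = d₁ − σ√T = 0.1773 − 0.3266 = -0.1493 ≈ -0.15
exp(−rT) = exp(−0.053·0.6667) = 0.9653
N(d₁) = N(0.18) = 0.5714;  N(d₂) = N(-0.15) = 0.4404
C = 32·0.5714 − 33·0.9653·0.4404 = 18.2848 − 14.0289 = 4.2559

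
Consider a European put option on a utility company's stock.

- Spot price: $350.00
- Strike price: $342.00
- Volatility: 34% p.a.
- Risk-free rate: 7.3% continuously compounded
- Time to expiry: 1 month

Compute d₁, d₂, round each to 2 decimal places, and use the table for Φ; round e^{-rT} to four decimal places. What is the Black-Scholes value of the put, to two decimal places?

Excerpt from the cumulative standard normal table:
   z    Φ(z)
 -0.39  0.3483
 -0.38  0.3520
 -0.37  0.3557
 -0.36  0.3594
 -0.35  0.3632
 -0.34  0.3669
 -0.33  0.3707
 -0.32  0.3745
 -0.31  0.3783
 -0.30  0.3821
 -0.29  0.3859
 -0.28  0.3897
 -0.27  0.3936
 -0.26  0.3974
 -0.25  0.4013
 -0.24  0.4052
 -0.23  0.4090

σ√T = 0.34·√0.08333 = 0.0981
d₁ = [ln(350/342) + (0.073 + 0.34²/2)·0.08333] / 0.0981 = [0.0231 + 0.0109] / 0.0981 = 0.3466 which rounds to 0.35
d₂ = d₁ − σ√T = 0.3466 − 0.0981 = 0.2485 which rounds to 0.25
e^(−rT) = e^(−0.073·0.08333) = 0.9939
P = 342·0.9939·N(-0.25) − 350·N(-0.35) = 342·0.9939·0.4013 − 350·0.3632 = 136.4074 − 127.1200 = 9.2874

$9.29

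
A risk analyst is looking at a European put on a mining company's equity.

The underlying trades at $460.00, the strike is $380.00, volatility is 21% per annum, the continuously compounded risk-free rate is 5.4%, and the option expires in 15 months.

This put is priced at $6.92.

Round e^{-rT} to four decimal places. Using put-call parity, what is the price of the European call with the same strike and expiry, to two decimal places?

e^(−rT) = e^(−0.054·1.25) = 0.9347
Put-call parity: C − P = S − K·e^(−rT) = 460 − 380·0.9347 = 460 − 355.1860 = 104.8140
C = P + (C − P) = 6.92 + (104.8140) = 111.7340

$111.73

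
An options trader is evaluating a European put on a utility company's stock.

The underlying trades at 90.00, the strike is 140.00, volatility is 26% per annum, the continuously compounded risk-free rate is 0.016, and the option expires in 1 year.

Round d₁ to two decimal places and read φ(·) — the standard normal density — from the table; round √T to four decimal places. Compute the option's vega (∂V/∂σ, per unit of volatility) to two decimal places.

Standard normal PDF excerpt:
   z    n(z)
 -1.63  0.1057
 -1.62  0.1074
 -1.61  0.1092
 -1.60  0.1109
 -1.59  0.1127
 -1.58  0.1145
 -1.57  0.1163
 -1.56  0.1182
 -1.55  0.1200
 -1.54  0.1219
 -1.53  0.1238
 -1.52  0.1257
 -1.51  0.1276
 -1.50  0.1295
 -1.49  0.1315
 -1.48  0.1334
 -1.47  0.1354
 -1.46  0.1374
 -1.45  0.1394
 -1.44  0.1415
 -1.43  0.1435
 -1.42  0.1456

σ√T = 0.26 × 1.0000 = 0.2600
d₁ = [ln(90/140) + (0.016 + 0.26²/2)·1] / 0.2600 = [-0.4418 + 0.0498] / 0.2600 = -1.5078 → -1.51
√T = √1 = 1.0000
φ(d₁) = φ(-1.51) = 0.1276
vega = S·φ(d₁)·√T = 90·0.1276·1.0000 = 11.4840

11.48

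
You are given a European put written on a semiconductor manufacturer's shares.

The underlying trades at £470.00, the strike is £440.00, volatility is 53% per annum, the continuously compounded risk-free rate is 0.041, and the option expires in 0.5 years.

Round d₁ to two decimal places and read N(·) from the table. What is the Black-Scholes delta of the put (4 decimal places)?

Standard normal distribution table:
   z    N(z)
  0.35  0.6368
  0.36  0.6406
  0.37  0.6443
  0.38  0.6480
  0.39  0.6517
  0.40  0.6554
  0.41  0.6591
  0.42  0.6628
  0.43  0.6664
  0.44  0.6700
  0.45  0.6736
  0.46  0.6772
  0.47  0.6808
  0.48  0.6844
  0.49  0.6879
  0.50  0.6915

-0.3372

σ√T = 0.53·√0.5 = 0.3748
ln(S/K) + (r + σ²/2)T = ln(470/440) + (0.041 + 0.53²/2)·0.5 = 0.0660 + 0.0907 = 0.1567
d₁ = 0.1567 / 0.3748 = 0.4181 → 0.42
N(d₁) = N(0.42) = 0.6628
Δ_put = N(d₁) − 1 = 0.6628 − 1 = -0.3372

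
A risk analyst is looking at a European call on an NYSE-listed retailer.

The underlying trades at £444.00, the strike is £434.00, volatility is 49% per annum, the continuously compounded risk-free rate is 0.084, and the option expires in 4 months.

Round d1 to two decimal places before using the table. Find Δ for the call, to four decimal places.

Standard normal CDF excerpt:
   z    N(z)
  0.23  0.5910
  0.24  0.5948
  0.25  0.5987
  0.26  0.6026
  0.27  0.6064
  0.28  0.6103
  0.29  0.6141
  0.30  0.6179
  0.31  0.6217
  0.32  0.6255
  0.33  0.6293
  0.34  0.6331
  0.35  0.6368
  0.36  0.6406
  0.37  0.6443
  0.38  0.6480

0.6255

σ√T = 0.49·√0.3333 = 0.2829
d₁ = [ln(444/434) + (0.084 + ½·0.49²)·0.3333] / (σ√T) = (0.0228 + 0.0680) / 0.2829 = 0.3209 which rounds to 0.32
N(d₁) = N(0.32) = 0.6255
Δ_call = N(d₁) = 0.6255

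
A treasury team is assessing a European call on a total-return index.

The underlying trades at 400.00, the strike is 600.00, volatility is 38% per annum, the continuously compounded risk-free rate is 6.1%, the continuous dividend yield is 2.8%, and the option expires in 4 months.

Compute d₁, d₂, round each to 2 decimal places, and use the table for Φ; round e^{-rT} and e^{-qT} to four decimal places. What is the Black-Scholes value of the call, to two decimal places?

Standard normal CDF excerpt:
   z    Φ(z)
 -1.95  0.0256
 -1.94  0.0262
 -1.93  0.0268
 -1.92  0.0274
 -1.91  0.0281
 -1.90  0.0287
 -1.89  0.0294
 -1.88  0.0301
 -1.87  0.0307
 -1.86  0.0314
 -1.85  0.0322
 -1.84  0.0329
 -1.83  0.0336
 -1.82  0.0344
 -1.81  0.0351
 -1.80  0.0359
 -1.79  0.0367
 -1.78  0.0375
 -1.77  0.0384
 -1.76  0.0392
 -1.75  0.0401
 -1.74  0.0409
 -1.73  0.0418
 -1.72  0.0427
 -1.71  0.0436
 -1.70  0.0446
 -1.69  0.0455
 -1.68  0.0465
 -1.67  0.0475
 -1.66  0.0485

T = 0.3333;  σ√T = 0.2194
ln(S/K) + (r − q + σ²/2)T = ln(400/600) + (0.061 − 0.028 + 0.38²/2)·0.3333 = -0.4055 + 0.0351 = -0.3704
d₁ = -0.3704 / 0.2194 = -1.6883 ⇒ -1.69
d₂ = d₁ − σ√T = -1.6883 − 0.2194 = -1.9077 ⇒ -1.91
exp(−qT) = exp(−0.028·0.3333) = 0.9907;  exp(−rT) = exp(−0.061·0.3333) = 0.9799
C = 400·0.9907·N(-1.69) − 600·0.9799·N(-1.91) = 400·0.9907·0.0455 − 600·0.9799·0.0281 = 18.0307 − 16.5211 = 1.5096

1.51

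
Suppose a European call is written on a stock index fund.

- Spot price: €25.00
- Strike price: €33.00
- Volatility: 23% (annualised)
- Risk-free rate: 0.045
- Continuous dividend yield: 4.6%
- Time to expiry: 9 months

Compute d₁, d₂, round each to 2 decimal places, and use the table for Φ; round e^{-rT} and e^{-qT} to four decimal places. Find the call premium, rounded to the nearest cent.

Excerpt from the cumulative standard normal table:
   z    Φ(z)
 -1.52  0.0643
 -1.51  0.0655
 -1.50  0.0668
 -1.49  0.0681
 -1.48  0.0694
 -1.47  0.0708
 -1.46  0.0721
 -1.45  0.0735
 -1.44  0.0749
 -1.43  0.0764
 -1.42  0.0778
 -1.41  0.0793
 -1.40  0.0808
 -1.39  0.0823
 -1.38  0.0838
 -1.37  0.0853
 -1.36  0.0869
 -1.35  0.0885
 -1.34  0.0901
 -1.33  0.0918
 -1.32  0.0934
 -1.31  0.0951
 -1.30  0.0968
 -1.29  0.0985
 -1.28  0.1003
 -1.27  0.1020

σ√T = 0.23·√0.75 = 0.1992
d₁ = [ln(25/33) + (0.045 − 0.046 + 0.23²/2)·0.75] / 0.1992 = [-0.2776 + 0.0191] / 0.1992 = -1.2980 ⇒ -1.30
d₂ = d₁ − σ√T = -1.2980 − 0.1992 = -1.4972 ⇒ -1.50
exp(−qT) = exp(−0.046·0.75) = 0.9661;  exp(−rT) = exp(−0.045·0.75) = 0.9668
N(d₁) = N(-1.30) = 0.0968;  N(d₂) = N(-1.50) = 0.0668
C = 25·0.9661·0.0968 − 33·0.9668·0.0668 = 2.3380 − 2.1312 = 0.2067

€0.21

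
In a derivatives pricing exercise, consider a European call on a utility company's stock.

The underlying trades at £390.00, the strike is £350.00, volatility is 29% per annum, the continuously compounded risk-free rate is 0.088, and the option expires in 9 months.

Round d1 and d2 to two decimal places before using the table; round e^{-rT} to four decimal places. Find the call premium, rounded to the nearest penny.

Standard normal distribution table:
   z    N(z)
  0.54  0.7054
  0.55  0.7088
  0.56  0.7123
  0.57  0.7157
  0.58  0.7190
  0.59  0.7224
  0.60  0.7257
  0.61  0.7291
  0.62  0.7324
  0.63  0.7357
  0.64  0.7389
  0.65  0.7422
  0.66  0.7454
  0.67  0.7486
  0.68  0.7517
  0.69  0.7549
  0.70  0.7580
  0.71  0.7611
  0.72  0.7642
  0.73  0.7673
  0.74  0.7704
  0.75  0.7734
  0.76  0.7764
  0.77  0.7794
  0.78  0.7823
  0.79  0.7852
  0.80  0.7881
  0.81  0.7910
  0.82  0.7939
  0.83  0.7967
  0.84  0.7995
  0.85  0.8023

σ√T = 0.29·√0.75 = 0.2511
d₁ = [ln(390/350) + (0.088 + ½·0.29²)·0.75] / (σ√T) = (0.1082 + 0.0975) / 0.2511 = 0.8192 ⇒ 0.82
d₂ = 0.8192 − 0.2511 = 0.5681 ⇒ 0.57
exp(−rT) = exp(−0.088·0.75) = 0.9361
N(d₁) = N(0.82) = 0.7939;  N(d₂) = N(0.57) = 0.7157
C = 390·0.7939 − 350·0.9361·0.7157 = 309.6210 − 234.4884 = 75.1326

£75.13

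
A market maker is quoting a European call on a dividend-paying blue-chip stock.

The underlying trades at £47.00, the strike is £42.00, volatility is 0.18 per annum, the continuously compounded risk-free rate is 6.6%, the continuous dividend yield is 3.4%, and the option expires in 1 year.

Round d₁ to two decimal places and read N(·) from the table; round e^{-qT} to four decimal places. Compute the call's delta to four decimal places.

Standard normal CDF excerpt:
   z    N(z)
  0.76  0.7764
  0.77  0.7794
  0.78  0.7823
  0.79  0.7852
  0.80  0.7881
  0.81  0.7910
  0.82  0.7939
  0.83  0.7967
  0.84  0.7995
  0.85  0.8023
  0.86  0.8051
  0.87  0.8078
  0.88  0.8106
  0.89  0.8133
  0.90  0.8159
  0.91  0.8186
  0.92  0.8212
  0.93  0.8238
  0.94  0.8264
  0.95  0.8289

0.7861

T = 1;  σ√T = 0.1800
d₁ = [ln(47/42) + (0.066 − 0.034 + 0.18²/2)·1] / 0.1800 = [0.1125 + 0.0482] / 0.1800 = 0.8927 → 0.89
N(d₁) = N(0.89) = 0.8133
Δ_call = e^(−qT)·N(d₁) = 0.9666·0.8133 = 0.7861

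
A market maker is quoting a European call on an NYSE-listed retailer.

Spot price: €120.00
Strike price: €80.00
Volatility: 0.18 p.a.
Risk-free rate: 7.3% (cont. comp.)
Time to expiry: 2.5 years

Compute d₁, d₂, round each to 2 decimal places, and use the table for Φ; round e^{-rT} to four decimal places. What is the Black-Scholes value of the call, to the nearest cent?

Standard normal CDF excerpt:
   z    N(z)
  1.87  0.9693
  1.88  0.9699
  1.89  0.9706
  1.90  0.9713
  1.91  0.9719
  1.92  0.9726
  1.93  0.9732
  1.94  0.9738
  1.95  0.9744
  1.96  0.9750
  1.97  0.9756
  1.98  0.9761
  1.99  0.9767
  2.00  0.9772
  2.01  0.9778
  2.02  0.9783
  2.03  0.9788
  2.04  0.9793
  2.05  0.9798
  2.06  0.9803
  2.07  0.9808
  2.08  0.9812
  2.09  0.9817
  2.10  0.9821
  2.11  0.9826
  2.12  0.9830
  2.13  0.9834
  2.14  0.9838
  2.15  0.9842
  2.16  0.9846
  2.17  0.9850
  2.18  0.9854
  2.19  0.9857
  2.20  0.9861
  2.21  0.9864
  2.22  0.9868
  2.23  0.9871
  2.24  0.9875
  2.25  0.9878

T = 2.5;  σ√T = 0.2846
ln(S/K) + (r + σ²/2)T = ln(120/80) + (0.073 + 0.18²/2)·2.5 = 0.4055 + 0.2230 = 0.6285
d₁ = 0.6285 / 0.2846 = 2.2082 which rounds to 2.21
d₂ = d₁ − σ√T = 2.2082 − 0.2846 = 1.9236 which rounds to 1.92
exp(−rT) = exp(−0.073·2.5) = 0.8332
C = 120·N(2.21) − 80·0.8332·N(1.92) = 120·0.9864 − 80·0.8332·0.9726 = 118.3680 − 64.8296 = 53.5384

€53.54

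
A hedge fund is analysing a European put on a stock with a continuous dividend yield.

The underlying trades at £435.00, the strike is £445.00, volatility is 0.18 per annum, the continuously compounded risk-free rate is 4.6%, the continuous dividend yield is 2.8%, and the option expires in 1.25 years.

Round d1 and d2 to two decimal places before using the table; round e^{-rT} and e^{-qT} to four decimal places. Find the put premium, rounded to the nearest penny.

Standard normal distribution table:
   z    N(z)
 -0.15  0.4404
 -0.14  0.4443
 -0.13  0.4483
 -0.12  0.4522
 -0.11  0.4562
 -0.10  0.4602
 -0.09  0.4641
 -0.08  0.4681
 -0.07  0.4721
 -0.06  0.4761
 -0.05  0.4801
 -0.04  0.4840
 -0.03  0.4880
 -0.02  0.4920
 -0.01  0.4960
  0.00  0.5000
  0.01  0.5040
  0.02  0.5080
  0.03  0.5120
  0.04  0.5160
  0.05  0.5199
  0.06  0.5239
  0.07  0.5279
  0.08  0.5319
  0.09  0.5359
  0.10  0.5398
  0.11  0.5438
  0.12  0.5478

£33.48

T = 1.25;  σ√T = 0.2012
d₁ = [ln(435/445) + (0.046 − 0.028 + ½·0.18²)·1.25] / (σ√T) = (-0.0227 + 0.0427) / 0.2012 = 0.0995 ≈ 0.10
d₂ = 0.0995 − 0.2012 = -0.1018 ≈ -0.10
exp(−qT) = exp(−0.028·1.25) = 0.9656;  exp(−rT) = exp(−0.046·1.25) = 0.9441
N(−d₂) = N(0.10) = 0.5398;  N(−d₁) = N(-0.10) = 0.4602
P = 445·0.9441·0.5398 − 435·0.9656·0.4602 = 226.7832 − 193.3006 = 33.4826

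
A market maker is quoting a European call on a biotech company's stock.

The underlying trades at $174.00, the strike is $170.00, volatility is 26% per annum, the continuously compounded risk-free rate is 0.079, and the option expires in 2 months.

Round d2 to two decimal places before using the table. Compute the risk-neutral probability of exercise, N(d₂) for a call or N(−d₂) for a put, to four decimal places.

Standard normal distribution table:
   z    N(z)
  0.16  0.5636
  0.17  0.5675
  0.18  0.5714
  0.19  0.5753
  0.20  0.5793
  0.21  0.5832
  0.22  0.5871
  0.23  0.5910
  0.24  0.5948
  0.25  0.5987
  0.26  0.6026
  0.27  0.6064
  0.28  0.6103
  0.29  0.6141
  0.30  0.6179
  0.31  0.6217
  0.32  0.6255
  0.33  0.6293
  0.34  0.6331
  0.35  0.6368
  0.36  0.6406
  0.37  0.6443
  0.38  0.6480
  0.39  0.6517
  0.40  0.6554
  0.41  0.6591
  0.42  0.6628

σ√T = 0.26 × 0.4082 = 0.1061
d₁ = [ln(174/170) + (0.079 + ½·0.26²)·0.1667] / (σ√T) = (0.0233 + 0.0188) / 0.1061 = 0.3962 ⇒ 0.40
d₂ = 0.3962 − 0.1061 = 0.2901 ⇒ 0.29
Risk-neutral Pr[S_T > K] = N(d₂) = N(0.29) = 0.6141

0.6141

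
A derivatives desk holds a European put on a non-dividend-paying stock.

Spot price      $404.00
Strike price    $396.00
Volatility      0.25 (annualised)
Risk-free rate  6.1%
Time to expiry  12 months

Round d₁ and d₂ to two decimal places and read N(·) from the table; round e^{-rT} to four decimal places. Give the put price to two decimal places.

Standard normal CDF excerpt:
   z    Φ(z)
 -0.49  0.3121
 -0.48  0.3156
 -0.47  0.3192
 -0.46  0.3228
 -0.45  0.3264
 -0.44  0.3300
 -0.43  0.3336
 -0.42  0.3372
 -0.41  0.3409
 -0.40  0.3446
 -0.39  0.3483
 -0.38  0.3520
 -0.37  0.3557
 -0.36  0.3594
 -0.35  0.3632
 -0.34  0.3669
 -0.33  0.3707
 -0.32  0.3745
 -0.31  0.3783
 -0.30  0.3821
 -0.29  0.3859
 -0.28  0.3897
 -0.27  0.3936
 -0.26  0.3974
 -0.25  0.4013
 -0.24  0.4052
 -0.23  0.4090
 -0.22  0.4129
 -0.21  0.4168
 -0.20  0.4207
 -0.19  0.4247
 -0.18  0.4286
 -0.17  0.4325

$24.87

σ√T = 0.25·√1 = 0.2500
d₁ = [ln(404/396) + (0.061 + 0.25²/2)·1] / 0.2500 = [0.0200 + 0.0922] / 0.2500 = 0.4490 ⇒ 0.45
d₂ = d₁ − σ√T = 0.4490 − 0.2500 = 0.1990 ⇒ 0.20
e^(−rT) = e^(−0.061·1) = 0.9408
P = 396·0.9408·N(-0.20) − 404·N(-0.45) = 396·0.9408·0.4207 − 404·0.3264 = 156.7346 − 131.8656 = 24.8690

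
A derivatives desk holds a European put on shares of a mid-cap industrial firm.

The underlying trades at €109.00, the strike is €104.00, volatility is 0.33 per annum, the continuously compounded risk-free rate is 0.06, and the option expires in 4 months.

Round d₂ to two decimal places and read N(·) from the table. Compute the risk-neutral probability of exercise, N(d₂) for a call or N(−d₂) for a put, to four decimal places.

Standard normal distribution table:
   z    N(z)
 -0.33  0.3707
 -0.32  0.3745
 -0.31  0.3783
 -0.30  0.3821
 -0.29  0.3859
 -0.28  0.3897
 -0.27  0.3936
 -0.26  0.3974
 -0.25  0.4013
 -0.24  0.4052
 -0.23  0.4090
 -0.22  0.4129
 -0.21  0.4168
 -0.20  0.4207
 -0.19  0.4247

σ√T = 0.33 × 0.5774 = 0.1905
d₁ = [ln(109/104) + (0.06 + 0.33²/2)·0.3333] / 0.1905 = [0.0470 + 0.0381] / 0.1905 = 0.4467 which rounds to 0.45
d₂ = d₁ − σ√T = 0.4467 − 0.1905 = 0.2562 which rounds to 0.26
Pr(exercise) under Q = N(−d₂) = N(-0.26) = 0.3974

0.3974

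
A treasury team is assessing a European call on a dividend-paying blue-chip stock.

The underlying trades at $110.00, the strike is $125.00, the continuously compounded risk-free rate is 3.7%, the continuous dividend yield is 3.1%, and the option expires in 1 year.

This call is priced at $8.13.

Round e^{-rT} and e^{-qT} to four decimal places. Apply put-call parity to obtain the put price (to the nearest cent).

exp(−qT) = exp(−0.031·1) = 0.9695;  exp(−rT) = exp(−0.037·1) = 0.9637
Put-call parity: C − P = S·e^(−qT) − K·e^(−rT) = 110·0.9695 − 125·0.9637 = 106.6450 − 120.4625 = -13.8175
P = C − (C − P) = 8.13 − (-13.8175) = 21.9475

$21.95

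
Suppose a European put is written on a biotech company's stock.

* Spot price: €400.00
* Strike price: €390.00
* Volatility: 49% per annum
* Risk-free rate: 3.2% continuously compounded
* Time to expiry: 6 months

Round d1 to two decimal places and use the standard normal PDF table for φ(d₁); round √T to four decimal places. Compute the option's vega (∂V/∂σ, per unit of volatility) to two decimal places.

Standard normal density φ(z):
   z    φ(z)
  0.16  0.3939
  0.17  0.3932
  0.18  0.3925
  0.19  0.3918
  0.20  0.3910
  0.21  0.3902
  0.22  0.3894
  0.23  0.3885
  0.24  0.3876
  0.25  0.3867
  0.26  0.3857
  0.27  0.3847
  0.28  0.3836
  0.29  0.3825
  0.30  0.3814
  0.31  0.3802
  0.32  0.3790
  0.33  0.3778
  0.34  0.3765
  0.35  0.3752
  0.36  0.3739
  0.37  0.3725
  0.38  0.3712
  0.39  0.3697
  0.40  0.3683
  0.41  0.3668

σ√T = 0.49 × 0.7071 = 0.3465
d₁ = [ln(400/390) + (0.032 + 0.49²/2)·0.5] / 0.3465 = [0.0253 + 0.0760] / 0.3465 = 0.2925 ⇒ 0.29
√T = √0.5 = 0.7071
φ(d₁) = φ(0.29) = 0.3825
vega = S·φ(d₁)·√T = 400·0.3825·0.7071 = 108.1863

108.19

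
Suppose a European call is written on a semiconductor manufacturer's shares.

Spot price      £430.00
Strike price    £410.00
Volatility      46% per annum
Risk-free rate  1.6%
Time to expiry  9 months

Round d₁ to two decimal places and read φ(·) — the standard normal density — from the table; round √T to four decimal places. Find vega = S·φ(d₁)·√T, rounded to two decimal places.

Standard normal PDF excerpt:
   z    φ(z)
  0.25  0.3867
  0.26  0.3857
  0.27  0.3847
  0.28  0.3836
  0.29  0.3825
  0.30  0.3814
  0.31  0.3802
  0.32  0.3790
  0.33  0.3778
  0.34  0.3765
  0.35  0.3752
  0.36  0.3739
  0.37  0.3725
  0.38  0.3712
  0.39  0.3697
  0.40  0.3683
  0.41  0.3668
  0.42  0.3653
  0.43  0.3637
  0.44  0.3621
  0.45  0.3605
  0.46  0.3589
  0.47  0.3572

139.72

T = 0.75;  σ√T = 0.3984
d₁ = [ln(430/410) + (0.016 + 0.46²/2)·0.75] / 0.3984 = [0.0476 + 0.0914] / 0.3984 = 0.3489 → 0.35
√T = √0.75 = 0.8660
φ(d₁) = φ(0.35) = 0.3752
vega = S·φ(d₁)·√T = 430·0.3752·0.8660 = 139.7170
(The put has the same vega.)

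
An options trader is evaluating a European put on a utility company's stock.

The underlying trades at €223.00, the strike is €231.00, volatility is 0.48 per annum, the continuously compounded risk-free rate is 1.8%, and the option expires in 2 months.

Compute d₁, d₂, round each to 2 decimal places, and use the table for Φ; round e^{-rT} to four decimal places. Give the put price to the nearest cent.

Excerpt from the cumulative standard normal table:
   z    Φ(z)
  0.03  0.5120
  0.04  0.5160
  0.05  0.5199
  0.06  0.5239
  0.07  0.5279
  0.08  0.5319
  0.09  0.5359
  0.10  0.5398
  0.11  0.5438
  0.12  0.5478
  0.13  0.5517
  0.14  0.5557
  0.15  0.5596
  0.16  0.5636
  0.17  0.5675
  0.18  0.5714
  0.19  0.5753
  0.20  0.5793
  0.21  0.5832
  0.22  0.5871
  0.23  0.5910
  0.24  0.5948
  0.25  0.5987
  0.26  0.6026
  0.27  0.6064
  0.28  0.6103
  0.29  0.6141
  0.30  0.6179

€21.06

T = 0.1667;  σ√T = 0.1960
d₁ = [ln(223/231) + (0.018 + ½·0.48²)·0.1667] / (σ√T) = (-0.0352 + 0.0222) / 0.1960 = -0.0666 ≈ -0.07
d₂ = -0.0666 − 0.1960 = -0.2625 ≈ -0.26
e^(−rT) = e^(−0.018·0.1667) = 0.9970
P = 231·0.9970·N(0.26) − 223·N(0.07) = 231·0.9970·0.6026 − 223·0.5279 = 138.7830 − 117.7217 = 21.0613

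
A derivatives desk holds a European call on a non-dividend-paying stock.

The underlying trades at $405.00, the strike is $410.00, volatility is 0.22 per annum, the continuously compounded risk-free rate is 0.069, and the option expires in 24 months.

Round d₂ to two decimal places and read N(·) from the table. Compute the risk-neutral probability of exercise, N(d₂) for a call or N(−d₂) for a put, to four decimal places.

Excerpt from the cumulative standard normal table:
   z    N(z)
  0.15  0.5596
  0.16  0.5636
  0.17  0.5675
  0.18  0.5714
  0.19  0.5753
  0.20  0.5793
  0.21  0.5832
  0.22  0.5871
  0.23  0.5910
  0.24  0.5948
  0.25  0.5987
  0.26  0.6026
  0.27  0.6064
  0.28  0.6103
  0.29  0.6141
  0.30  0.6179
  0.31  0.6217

0.5987

σ√T = 0.22 × 1.4142 = 0.3111
ln(S/K) + (r + σ²/2)T = ln(405/410) + (0.069 + 0.22²/2)·2 = -0.0123 + 0.1864 = 0.1741
d₁ = 0.1741 / 0.3111 = 0.5597 ⇒ 0.56
d₂ = d₁ − σ√T = 0.5597 − 0.3111 = 0.2485 ⇒ 0.25
Pr(exercise) under Q = N(d₂) = 0.5987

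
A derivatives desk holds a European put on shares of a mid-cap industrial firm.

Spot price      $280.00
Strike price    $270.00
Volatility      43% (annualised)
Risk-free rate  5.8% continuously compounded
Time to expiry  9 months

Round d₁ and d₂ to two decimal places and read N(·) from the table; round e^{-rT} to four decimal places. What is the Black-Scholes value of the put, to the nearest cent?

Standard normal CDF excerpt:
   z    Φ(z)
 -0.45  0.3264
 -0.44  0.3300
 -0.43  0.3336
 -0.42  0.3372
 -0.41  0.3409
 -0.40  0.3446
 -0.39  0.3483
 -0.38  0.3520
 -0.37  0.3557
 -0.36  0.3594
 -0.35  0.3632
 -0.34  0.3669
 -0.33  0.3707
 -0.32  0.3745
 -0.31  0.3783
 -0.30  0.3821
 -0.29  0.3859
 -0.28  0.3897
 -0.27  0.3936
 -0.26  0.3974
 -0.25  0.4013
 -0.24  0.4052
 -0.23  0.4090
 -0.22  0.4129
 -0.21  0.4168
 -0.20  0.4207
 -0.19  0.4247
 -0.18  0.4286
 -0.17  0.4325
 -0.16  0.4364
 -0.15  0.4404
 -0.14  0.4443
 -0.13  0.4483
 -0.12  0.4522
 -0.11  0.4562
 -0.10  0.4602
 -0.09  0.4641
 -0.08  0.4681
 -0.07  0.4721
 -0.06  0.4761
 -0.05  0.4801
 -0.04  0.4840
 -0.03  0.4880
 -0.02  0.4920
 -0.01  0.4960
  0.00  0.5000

$29.66

T = 0.75;  σ√T = 0.3724
d₁ = [ln(280/270) + (0.058 + ½·0.43²)·0.75] / (σ√T) = (0.0364 + 0.1128) / 0.3724 = 0.4007 → 0.40
d₂ = 0.4007 − 0.3724 = 0.0283 → 0.03
exp(−rT) = exp(−0.058·0.75) = 0.9574
N(−d₂) = N(-0.03) = 0.4880;  N(−d₁) = N(-0.40) = 0.3446
P = 270·0.9574·0.4880 − 280·0.3446 = 126.1470 − 96.4880 = 29.6590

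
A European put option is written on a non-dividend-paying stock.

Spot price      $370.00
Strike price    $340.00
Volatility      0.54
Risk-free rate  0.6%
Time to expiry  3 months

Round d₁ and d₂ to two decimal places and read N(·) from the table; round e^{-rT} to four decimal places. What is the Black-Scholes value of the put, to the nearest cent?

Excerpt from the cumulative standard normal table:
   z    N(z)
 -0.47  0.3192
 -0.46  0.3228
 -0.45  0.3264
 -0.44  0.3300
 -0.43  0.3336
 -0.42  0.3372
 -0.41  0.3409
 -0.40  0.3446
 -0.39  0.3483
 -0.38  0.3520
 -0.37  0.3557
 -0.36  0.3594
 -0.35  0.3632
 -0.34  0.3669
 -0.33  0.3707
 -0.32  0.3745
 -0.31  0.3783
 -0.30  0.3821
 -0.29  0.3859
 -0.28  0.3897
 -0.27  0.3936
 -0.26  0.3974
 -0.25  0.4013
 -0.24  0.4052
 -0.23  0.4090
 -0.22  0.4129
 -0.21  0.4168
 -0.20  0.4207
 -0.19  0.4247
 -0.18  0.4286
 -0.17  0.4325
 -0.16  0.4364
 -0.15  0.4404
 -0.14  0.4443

σ√T = 0.54 × 0.5000 = 0.2700
d₁ = [ln(370/340) + (0.006 + ½·0.54²)·0.25] / (σ√T) = (0.0846 + 0.0380) / 0.2700 = 0.4537 ⇒ 0.45
d₂ = 0.4537 − 0.2700 = 0.1837 ⇒ 0.18
e^(−rT) = e^(−0.006·0.25) = 0.9985
P = 340·0.9985·N(-0.18) − 370·N(-0.45) = 340·0.9985·0.4286 − 370·0.3264 = 145.5054 − 120.7680 = 24.7374

$24.74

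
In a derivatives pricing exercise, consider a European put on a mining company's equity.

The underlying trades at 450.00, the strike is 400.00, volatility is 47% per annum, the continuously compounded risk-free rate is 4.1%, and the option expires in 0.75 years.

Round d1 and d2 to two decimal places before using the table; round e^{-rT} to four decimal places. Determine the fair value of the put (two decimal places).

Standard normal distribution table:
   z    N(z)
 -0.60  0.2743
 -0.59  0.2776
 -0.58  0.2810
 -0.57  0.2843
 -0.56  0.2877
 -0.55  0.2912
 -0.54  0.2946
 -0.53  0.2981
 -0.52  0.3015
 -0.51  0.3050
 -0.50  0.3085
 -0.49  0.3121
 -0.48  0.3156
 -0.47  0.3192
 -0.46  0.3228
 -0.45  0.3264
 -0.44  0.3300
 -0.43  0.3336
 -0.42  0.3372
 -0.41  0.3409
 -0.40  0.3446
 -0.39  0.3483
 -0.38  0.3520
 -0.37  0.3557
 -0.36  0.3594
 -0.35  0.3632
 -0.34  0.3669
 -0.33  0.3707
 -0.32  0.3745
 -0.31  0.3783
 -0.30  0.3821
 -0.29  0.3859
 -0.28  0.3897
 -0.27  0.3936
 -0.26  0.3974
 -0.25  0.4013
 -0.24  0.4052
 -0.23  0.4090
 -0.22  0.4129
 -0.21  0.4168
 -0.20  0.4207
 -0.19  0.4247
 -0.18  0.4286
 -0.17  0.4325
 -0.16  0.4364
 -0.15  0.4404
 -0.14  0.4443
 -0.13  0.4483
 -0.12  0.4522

T = 0.75;  σ√T = 0.4070
d₁ = [ln(450/400) + (0.041 + 0.47²/2)·0.75] / 0.4070 = [0.1178 + 0.1136] / 0.4070 = 0.5684 ⇒ 0.57
d₂ = d₁ − σ√T = 0.5684 − 0.4070 = 0.1614 ⇒ 0.16
e^(−rT) = e^(−0.041·0.75) = 0.9697
N(−d₂) = N(-0.16) = 0.4364;  N(−d₁) = N(-0.57) = 0.2843
P = 400·0.9697·0.4364 − 450·0.2843 = 169.2708 − 127.9350 = 41.3358

41.34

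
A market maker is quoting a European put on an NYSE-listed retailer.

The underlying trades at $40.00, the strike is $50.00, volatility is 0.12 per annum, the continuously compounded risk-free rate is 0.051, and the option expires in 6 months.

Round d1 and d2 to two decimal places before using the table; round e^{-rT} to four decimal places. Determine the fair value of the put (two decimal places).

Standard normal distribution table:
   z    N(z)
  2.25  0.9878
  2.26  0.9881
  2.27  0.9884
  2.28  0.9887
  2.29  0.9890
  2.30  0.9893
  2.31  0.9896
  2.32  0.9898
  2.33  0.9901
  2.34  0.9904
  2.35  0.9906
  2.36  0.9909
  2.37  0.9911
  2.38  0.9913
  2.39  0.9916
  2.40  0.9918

σ√T = 0.12·√0.5 = 0.0849
d₁ = [ln(40/50) + (0.051 + 0.12²/2)·0.5] / 0.0849 = [-0.2231 + 0.0291] / 0.0849 = -2.2868 which rounds to -2.29
d₂ = d₁ − σ√T = -2.2868 − 0.0849 = -2.3717 which rounds to -2.37
exp(−rT) = exp(−0.051·0.5) = 0.9748
P = 50·0.9748·N(2.37) − 40·N(2.29) = 50·0.9748·0.9911 − 40·0.9890 = 48.3062 − 39.5600 = 8.7462

$8.75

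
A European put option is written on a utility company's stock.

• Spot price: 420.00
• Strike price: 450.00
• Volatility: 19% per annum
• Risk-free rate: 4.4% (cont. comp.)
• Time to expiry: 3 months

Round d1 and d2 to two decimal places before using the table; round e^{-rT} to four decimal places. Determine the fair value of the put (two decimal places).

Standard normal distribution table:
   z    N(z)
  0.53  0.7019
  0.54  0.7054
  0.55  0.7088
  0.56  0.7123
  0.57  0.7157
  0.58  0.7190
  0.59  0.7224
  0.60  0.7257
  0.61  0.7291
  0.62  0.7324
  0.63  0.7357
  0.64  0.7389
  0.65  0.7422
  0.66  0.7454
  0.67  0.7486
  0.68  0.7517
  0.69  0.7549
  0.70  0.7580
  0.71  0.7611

32.61

T = 0.25;  σ√T = 0.0950
ln(S/K) + (r + σ²/2)T = ln(420/450) + (0.044 + 0.19²/2)·0.25 = -0.0690 + 0.0155 = -0.0535
d₁ = -0.0535 / 0.0950 = -0.5630 ⇒ -0.56
d₂ = d₁ − σ√T = -0.5630 − 0.0950 = -0.6580 ⇒ -0.66
exp(−rT) = exp(−0.044·0.25) = 0.9891
N(−d₂) = N(0.66) = 0.7454;  N(−d₁) = N(0.56) = 0.7123
P = 450·0.9891·0.7454 − 420·0.7123 = 331.7738 − 299.1660 = 32.6078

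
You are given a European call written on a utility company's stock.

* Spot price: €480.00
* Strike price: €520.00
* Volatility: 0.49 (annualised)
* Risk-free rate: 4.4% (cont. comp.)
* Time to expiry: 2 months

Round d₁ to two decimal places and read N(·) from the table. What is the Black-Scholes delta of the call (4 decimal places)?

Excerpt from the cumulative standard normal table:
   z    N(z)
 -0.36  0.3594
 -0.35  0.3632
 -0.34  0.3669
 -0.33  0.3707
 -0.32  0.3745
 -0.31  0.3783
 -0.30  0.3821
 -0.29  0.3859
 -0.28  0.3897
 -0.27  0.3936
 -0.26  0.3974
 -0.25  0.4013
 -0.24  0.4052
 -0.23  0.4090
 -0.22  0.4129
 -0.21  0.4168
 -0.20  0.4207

σ√T = 0.49 × 0.4082 = 0.2000
d₁ = [ln(480/520) + (0.044 + ½·0.49²)·0.1667] / (σ√T) = (-0.0800 + 0.0273) / 0.2000 = -0.2635 ⇒ -0.26
N(d₁) = N(-0.26) = 0.3974
Δ_call = N(d₁) = 0.3974

0.3974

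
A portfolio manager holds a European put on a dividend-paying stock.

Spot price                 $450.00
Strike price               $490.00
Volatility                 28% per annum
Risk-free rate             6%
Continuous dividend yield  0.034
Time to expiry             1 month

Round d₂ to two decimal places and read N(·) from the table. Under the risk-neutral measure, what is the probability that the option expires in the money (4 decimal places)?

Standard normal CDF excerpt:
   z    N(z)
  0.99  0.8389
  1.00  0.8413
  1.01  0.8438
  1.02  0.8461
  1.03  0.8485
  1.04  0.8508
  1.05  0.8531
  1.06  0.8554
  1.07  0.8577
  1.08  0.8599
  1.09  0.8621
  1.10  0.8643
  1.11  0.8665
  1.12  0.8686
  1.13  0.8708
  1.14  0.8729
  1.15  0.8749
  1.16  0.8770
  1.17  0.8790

0.8577

σ√T = 0.28·√0.08333 = 0.0808
d₁ = [ln(450/490) + (0.06 − 0.034 + ½·0.28²)·0.08333] / (σ√T) = (-0.0852 + 0.0054) / 0.0808 = -0.9863 ⇒ -0.99
d₂ = -0.9863 − 0.0808 = -1.0672 ⇒ -1.07
Risk-neutral Pr[S_T < K] = N(−d₂) = N(1.07) = 0.8577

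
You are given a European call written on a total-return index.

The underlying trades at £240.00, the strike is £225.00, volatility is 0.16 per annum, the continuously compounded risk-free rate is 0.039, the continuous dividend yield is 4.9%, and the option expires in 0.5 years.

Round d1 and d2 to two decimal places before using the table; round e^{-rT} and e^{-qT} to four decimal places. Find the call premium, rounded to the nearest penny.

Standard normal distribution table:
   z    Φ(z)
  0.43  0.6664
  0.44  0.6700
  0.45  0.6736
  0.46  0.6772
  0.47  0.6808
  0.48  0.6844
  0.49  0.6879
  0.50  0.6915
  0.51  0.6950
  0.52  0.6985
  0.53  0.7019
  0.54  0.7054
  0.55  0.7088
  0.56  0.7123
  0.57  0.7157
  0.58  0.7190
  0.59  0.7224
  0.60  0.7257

T = 0.5;  σ√T = 0.1131
ln(S/K) + (r − q + σ²/2)T = ln(240/225) + (0.039 − 0.049 + 0.16²/2)·0.5 = 0.0645 + 0.0014 = 0.0659
d₁ = 0.0659 / 0.1131 = 0.5828 which rounds to 0.58
d₂ = d₁ − σ√T = 0.5828 − 0.1131 = 0.4697 which rounds to 0.47
e^(−qT) = e^(−0.049·0.5) = 0.9758;  e^(−rT) = e^(−0.039·0.5) = 0.9807
C = 240·0.9758·N(0.58) − 225·0.9807·N(0.47) = 240·0.9758·0.7190 − 225·0.9807·0.6808 = 168.3840 − 150.2236 = 18.1604

£18.16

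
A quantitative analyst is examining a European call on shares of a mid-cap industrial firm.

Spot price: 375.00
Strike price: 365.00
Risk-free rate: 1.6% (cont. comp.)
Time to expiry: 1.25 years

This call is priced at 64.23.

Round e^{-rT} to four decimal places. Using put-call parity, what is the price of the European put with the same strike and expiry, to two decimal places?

47.00

e^(−rT) = e^(−0.016·1.25) = 0.9802
Put-call parity: C − P = S − K·e^(−rT) = 375 − 365·0.9802 = 375 − 357.7730 = 17.2270
P = C − (C − P) = 64.23 − (17.2270) = 47.0030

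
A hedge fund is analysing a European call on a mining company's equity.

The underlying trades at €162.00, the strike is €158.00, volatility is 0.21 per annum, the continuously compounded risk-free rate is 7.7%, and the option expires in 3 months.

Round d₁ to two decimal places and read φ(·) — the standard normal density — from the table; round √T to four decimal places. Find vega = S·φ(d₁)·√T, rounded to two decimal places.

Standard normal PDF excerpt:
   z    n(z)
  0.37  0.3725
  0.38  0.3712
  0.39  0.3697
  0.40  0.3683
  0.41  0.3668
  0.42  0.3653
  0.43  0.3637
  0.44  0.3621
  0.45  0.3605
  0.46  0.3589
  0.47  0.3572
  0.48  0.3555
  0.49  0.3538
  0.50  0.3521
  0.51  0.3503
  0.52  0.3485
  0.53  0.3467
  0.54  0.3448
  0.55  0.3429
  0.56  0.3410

σ√T = 0.21 × 0.5000 = 0.1050
d₁ = [ln(162/158) + (0.077 + ½·0.21²)·0.25] / (σ√T) = (0.0250 + 0.0248) / 0.1050 = 0.4739 ≈ 0.47
√T = √0.25 = 0.5000
φ(d₁) = φ(0.47) = 0.3572
vega = S·φ(d₁)·√T = 162·0.3572·0.5000 = 28.9332
(Call and put vega coincide under Black-Scholes.)

28.93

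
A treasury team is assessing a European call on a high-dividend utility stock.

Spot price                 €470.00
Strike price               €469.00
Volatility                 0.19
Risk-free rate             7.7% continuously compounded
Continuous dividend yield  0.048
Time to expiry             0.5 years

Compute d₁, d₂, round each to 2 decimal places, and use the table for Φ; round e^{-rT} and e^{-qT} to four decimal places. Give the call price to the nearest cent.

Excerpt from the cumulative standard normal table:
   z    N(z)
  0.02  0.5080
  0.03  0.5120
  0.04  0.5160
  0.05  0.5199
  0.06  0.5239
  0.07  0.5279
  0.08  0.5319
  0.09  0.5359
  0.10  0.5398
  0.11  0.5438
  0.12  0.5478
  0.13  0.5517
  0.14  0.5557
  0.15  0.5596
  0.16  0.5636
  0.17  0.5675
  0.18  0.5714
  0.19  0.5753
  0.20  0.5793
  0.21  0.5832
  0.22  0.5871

σ√T = 0.19·√0.5 = 0.1344
d₁ = [ln(470/469) + (0.077 − 0.048 + ½·0.19²)·0.5] / (σ√T) = (0.0021 + 0.0235) / 0.1344 = 0.1910 ≈ 0.19
d₂ = 0.1910 − 0.1344 = 0.0566 ≈ 0.06
exp(−qT) = exp(−0.048·0.5) = 0.9763;  exp(−rT) = exp(−0.077·0.5) = 0.9622
N(d₁) = N(0.19) = 0.5753;  N(d₂) = N(0.06) = 0.5239
C = 470·0.9763·0.5753 − 469·0.9622·0.5239 = 263.9827 − 236.4213 = 27.5614

€27.56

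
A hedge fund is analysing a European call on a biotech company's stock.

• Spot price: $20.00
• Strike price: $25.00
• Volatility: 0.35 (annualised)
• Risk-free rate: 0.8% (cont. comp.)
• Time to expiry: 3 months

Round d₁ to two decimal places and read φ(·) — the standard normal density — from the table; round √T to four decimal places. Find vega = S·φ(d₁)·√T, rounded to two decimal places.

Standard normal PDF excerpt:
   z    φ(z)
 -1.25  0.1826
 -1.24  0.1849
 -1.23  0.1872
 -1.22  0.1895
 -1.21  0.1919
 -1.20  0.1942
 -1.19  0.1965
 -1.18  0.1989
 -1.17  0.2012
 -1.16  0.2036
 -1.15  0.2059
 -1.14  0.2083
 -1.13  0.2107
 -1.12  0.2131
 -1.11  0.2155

T = 0.25;  σ√T = 0.1750
d₁ = [ln(20/25) + (0.008 + 0.35²/2)·0.25] / 0.1750 = [-0.2231 + 0.0173] / 0.1750 = -1.1762 ≈ -1.18
√T = √0.25 = 0.5000
φ(d₁) = φ(-1.18) = 0.1989
vega = S·φ(d₁)·√T = 20·0.1989·0.5000 = 1.9890

1.99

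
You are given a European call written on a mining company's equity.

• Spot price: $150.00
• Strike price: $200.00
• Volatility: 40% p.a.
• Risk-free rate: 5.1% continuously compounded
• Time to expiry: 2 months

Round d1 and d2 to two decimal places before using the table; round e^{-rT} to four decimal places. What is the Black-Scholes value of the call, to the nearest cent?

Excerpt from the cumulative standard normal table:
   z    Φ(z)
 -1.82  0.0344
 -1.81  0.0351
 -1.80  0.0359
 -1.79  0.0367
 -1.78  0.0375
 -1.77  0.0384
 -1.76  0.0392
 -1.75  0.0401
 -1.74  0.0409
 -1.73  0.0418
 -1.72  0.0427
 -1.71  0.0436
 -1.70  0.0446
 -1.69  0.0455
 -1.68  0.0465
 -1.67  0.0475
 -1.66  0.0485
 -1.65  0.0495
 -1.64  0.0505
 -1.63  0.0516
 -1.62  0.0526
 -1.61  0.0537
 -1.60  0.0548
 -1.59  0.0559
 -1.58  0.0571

$0.46

σ√T = 0.4 × 0.4082 = 0.1633
d₁ = [ln(150/200) + (0.051 + 0.4²/2)·0.1667] / 0.1633 = [-0.2877 + 0.0218] / 0.1633 = -1.6280 which rounds to -1.63
d₂ = d₁ − σ√T = -1.6280 − 0.1633 = -1.7913 which rounds to -1.79
exp(−rT) = exp(−0.051·0.1667) = 0.9915
N(d₁) = N(-1.63) = 0.0516;  N(d₂) = N(-1.79) = 0.0367
C = 150·0.0516 − 200·0.9915·0.0367 = 7.7400 − 7.2776 = 0.4624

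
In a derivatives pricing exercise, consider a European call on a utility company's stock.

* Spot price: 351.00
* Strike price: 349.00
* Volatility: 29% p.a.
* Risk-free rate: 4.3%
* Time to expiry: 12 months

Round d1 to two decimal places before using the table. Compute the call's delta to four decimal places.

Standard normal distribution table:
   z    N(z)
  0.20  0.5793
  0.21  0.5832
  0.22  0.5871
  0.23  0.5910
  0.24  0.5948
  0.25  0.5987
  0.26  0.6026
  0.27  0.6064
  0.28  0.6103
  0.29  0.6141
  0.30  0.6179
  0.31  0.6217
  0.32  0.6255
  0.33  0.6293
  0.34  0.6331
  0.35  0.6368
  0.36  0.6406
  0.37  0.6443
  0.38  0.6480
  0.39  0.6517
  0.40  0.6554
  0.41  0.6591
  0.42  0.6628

0.6217

σ√T = 0.29 × 1.0000 = 0.2900
d₁ = [ln(351/349) + (0.043 + 0.29²/2)·1] / 0.2900 = [0.0057 + 0.0850] / 0.2900 = 0.3130 → 0.31
N(d₁) = N(0.31) = 0.6217
Δ_call = N(d₁) = 0.6217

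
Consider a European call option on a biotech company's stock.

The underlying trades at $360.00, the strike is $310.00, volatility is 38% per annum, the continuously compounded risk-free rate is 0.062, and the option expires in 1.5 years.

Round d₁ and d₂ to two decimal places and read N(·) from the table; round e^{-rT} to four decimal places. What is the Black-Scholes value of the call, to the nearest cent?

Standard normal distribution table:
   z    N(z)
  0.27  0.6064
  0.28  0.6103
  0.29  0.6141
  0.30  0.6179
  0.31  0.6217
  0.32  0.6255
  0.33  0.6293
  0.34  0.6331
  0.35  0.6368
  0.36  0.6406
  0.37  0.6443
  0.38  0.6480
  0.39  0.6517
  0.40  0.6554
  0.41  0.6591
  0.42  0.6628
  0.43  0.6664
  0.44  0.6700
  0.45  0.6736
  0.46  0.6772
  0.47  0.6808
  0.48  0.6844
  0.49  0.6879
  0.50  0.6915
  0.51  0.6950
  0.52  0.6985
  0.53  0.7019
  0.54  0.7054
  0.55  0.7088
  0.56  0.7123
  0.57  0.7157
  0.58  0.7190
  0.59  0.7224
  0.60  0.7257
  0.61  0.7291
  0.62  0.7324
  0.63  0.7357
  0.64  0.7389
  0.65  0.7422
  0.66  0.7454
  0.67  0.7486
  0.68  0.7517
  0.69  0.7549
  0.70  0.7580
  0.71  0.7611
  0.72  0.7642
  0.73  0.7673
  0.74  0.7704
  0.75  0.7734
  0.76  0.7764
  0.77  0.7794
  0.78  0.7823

σ√T = 0.38·√1.5 = 0.4654
d₁ = [ln(360/310) + (0.062 + 0.38²/2)·1.5] / 0.4654 = [0.1495 + 0.2013] / 0.4654 = 0.7538 ⇒ 0.75
d₂ = d₁ − σ√T = 0.7538 − 0.4654 = 0.2884 ⇒ 0.29
exp(−rT) = exp(−0.062·1.5) = 0.9112
C = 360·N(0.75) − 310·0.9112·N(0.29) = 360·0.7734 − 310·0.9112·0.6141 = 278.4240 − 173.4661 = 104.9579

$104.96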